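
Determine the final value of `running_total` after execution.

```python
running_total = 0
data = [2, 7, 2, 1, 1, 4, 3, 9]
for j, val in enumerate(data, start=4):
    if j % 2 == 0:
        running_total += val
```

Let's trace through this code step by step.

Initialize: running_total = 0
Initialize: data = [2, 7, 2, 1, 1, 4, 3, 9]
Entering loop: for j, val in enumerate(data, start=4):

After execution: running_total = 8
8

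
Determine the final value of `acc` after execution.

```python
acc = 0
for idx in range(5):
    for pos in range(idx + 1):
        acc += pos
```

Let's trace through this code step by step.

Initialize: acc = 0
Entering loop: for idx in range(5):

After execution: acc = 20
20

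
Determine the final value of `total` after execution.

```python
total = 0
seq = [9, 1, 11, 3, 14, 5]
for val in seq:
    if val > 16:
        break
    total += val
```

Let's trace through this code step by step.

Initialize: total = 0
Initialize: seq = [9, 1, 11, 3, 14, 5]
Entering loop: for val in seq:

After execution: total = 43
43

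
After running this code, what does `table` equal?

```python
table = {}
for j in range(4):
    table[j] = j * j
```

Let's trace through this code step by step.

Initialize: table = {}
Entering loop: for j in range(4):

After execution: table = {0: 0, 1: 1, 2: 4, 3: 9}
{0: 0, 1: 1, 2: 4, 3: 9}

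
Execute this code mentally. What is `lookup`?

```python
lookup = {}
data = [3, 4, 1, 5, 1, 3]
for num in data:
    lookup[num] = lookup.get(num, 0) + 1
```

Let's trace through this code step by step.

Initialize: lookup = {}
Initialize: data = [3, 4, 1, 5, 1, 3]
Entering loop: for num in data:

After execution: lookup = {3: 2, 4: 1, 1: 2, 5: 1}
{3: 2, 4: 1, 1: 2, 5: 1}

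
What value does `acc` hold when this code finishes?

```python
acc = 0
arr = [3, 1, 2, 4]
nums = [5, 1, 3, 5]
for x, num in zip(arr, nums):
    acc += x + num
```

Let's trace through this code step by step.

Initialize: acc = 0
Initialize: arr = [3, 1, 2, 4]
Initialize: nums = [5, 1, 3, 5]
Entering loop: for x, num in zip(arr, nums):

After execution: acc = 24
24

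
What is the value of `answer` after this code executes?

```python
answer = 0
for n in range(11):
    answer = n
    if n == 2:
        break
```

Let's trace through this code step by step.

Initialize: answer = 0
Entering loop: for n in range(11):

After execution: answer = 2
2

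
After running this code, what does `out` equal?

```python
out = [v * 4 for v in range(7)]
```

Let's trace through this code step by step.

Initialize: out = [v * 4 for v in range(7)]

After execution: out = [0, 4, 8, 12, 16, 20, 24]
[0, 4, 8, 12, 16, 20, 24]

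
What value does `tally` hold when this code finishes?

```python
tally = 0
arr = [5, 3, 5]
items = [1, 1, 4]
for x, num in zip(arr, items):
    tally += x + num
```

Let's trace through this code step by step.

Initialize: tally = 0
Initialize: arr = [5, 3, 5]
Initialize: items = [1, 1, 4]
Entering loop: for x, num in zip(arr, items):

After execution: tally = 19
19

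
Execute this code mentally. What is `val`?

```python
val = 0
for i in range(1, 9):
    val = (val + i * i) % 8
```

Let's trace through this code step by step.

Initialize: val = 0
Entering loop: for i in range(1, 9):

After execution: val = 4
4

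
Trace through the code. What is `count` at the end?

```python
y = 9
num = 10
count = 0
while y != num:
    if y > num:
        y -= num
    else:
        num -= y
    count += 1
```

Let's trace through this code step by step.

Initialize: y = 9
Initialize: num = 10
Initialize: count = 0
Entering loop: while y != num:

After execution: count = 9
9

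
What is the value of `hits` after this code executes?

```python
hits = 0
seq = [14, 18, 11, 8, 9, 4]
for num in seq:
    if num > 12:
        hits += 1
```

Let's trace through this code step by step.

Initialize: hits = 0
Initialize: seq = [14, 18, 11, 8, 9, 4]
Entering loop: for num in seq:

After execution: hits = 2
2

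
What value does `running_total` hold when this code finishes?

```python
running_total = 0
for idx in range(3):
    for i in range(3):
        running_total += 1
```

Let's trace through this code step by step.

Initialize: running_total = 0
Entering loop: for idx in range(3):

After execution: running_total = 9
9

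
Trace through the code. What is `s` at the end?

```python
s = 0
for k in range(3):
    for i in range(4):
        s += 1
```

Let's trace through this code step by step.

Initialize: s = 0
Entering loop: for k in range(3):

After execution: s = 12
12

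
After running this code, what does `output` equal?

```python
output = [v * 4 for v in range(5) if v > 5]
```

Let's trace through this code step by step.

Initialize: output = [v * 4 for v in range(5) if v > 5]

After execution: output = []
[]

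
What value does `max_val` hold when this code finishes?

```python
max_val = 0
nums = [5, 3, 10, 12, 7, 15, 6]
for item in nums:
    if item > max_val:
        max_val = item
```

Let's trace through this code step by step.

Initialize: max_val = 0
Initialize: nums = [5, 3, 10, 12, 7, 15, 6]
Entering loop: for item in nums:

After execution: max_val = 15
15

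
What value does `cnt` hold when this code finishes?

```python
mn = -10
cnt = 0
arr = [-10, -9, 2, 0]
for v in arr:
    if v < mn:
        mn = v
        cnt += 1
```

Let's trace through this code step by step.

Initialize: mn = -10
Initialize: cnt = 0
Initialize: arr = [-10, -9, 2, 0]
Entering loop: for v in arr:

After execution: cnt = 0
0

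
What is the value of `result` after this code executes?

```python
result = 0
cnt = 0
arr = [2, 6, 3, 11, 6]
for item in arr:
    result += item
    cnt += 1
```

Let's trace through this code step by step.

Initialize: result = 0
Initialize: cnt = 0
Initialize: arr = [2, 6, 3, 11, 6]
Entering loop: for item in arr:

After execution: result = 28
28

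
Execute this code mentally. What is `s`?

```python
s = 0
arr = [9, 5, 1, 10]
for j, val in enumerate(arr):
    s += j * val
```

Let's trace through this code step by step.

Initialize: s = 0
Initialize: arr = [9, 5, 1, 10]
Entering loop: for j, val in enumerate(arr):

After execution: s = 37
37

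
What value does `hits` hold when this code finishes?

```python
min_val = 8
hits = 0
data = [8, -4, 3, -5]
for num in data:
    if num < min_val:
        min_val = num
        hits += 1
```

Let's trace through this code step by step.

Initialize: min_val = 8
Initialize: hits = 0
Initialize: data = [8, -4, 3, -5]
Entering loop: for num in data:

After execution: hits = 2
2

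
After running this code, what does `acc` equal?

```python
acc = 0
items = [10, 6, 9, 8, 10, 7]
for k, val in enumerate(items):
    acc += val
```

Let's trace through this code step by step.

Initialize: acc = 0
Initialize: items = [10, 6, 9, 8, 10, 7]
Entering loop: for k, val in enumerate(items):

After execution: acc = 50
50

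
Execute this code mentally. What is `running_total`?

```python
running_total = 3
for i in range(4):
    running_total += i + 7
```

Let's trace through this code step by step.

Initialize: running_total = 3
Entering loop: for i in range(4):

After execution: running_total = 37
37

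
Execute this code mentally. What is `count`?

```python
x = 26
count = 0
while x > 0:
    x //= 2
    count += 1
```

Let's trace through this code step by step.

Initialize: x = 26
Initialize: count = 0
Entering loop: while x > 0:

After execution: count = 5
5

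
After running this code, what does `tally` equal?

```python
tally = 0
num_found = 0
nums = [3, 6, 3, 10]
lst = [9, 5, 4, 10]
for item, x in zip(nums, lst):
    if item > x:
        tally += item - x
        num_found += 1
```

Let's trace through this code step by step.

Initialize: tally = 0
Initialize: num_found = 0
Initialize: nums = [3, 6, 3, 10]
Initialize: lst = [9, 5, 4, 10]
Entering loop: for item, x in zip(nums, lst):

After execution: tally = 1
1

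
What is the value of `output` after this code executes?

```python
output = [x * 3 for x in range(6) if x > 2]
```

Let's trace through this code step by step.

Initialize: output = [x * 3 for x in range(6) if x > 2]

After execution: output = [9, 12, 15]
[9, 12, 15]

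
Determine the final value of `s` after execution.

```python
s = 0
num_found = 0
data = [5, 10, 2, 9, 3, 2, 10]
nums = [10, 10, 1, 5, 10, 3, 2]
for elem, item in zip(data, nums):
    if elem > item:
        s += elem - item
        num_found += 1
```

Let's trace through this code step by step.

Initialize: s = 0
Initialize: num_found = 0
Initialize: data = [5, 10, 2, 9, 3, 2, 10]
Initialize: nums = [10, 10, 1, 5, 10, 3, 2]
Entering loop: for elem, item in zip(data, nums):

After execution: s = 13
13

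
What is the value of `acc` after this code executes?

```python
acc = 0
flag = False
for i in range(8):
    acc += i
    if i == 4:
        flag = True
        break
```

Let's trace through this code step by step.

Initialize: acc = 0
Initialize: flag = False
Entering loop: for i in range(8):

After execution: acc = 10
10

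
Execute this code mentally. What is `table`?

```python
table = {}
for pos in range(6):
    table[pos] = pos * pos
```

Let's trace through this code step by step.

Initialize: table = {}
Entering loop: for pos in range(6):

After execution: table = {0: 0, 1: 1, 2: 4, 3: 9, 4: 16, 5: 25}
{0: 0, 1: 1, 2: 4, 3: 9, 4: 16, 5: 25}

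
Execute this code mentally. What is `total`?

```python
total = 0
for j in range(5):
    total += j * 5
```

Let's trace through this code step by step.

Initialize: total = 0
Entering loop: for j in range(5):

After execution: total = 50
50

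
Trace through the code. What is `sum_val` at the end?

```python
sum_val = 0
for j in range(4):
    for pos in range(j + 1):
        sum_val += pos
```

Let's trace through this code step by step.

Initialize: sum_val = 0
Entering loop: for j in range(4):

After execution: sum_val = 10
10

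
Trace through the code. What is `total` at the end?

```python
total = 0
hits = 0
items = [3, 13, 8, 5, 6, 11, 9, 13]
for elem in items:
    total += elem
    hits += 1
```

Let's trace through this code step by step.

Initialize: total = 0
Initialize: hits = 0
Initialize: items = [3, 13, 8, 5, 6, 11, 9, 13]
Entering loop: for elem in items:

After execution: total = 68
68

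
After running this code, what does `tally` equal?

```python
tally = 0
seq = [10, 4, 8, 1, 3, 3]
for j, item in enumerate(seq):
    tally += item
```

Let's trace through this code step by step.

Initialize: tally = 0
Initialize: seq = [10, 4, 8, 1, 3, 3]
Entering loop: for j, item in enumerate(seq):

After execution: tally = 29
29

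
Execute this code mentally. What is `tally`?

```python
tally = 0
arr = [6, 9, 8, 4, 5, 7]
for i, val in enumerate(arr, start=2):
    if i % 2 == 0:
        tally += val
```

Let's trace through this code step by step.

Initialize: tally = 0
Initialize: arr = [6, 9, 8, 4, 5, 7]
Entering loop: for i, val in enumerate(arr, start=2):

After execution: tally = 19
19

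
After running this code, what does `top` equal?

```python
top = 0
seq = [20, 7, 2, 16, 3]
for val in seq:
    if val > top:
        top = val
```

Let's trace through this code step by step.

Initialize: top = 0
Initialize: seq = [20, 7, 2, 16, 3]
Entering loop: for val in seq:

After execution: top = 20
20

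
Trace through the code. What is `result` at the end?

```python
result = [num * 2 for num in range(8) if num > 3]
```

Let's trace through this code step by step.

Initialize: result = [num * 2 for num in range(8) if num > 3]

After execution: result = [8, 10, 12, 14]
[8, 10, 12, 14]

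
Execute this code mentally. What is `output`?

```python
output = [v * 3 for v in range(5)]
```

Let's trace through this code step by step.

Initialize: output = [v * 3 for v in range(5)]

After execution: output = [0, 3, 6, 9, 12]
[0, 3, 6, 9, 12]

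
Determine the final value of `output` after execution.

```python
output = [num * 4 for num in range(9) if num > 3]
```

Let's trace through this code step by step.

Initialize: output = [num * 4 for num in range(9) if num > 3]

After execution: output = [16, 20, 24, 28, 32]
[16, 20, 24, 28, 32]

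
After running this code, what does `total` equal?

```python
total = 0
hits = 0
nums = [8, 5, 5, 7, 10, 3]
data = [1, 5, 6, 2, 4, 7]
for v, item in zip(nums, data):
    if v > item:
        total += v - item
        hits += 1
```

Let's trace through this code step by step.

Initialize: total = 0
Initialize: hits = 0
Initialize: nums = [8, 5, 5, 7, 10, 3]
Initialize: data = [1, 5, 6, 2, 4, 7]
Entering loop: for v, item in zip(nums, data):

After execution: total = 18
18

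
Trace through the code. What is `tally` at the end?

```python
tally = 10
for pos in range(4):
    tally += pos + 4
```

Let's trace through this code step by step.

Initialize: tally = 10
Entering loop: for pos in range(4):

After execution: tally = 32
32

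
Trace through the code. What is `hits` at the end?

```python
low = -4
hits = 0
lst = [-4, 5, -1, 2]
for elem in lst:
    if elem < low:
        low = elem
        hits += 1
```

Let's trace through this code step by step.

Initialize: low = -4
Initialize: hits = 0
Initialize: lst = [-4, 5, -1, 2]
Entering loop: for elem in lst:

After execution: hits = 0
0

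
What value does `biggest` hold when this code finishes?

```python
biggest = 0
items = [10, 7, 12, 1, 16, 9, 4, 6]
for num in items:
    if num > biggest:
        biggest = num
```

Let's trace through this code step by step.

Initialize: biggest = 0
Initialize: items = [10, 7, 12, 1, 16, 9, 4, 6]
Entering loop: for num in items:

After execution: biggest = 16
16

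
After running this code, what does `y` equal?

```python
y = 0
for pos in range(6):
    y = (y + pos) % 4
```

Let's trace through this code step by step.

Initialize: y = 0
Entering loop: for pos in range(6):

After execution: y = 3
3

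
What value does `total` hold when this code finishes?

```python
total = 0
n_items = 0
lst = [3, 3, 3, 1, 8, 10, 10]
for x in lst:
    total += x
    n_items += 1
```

Let's trace through this code step by step.

Initialize: total = 0
Initialize: n_items = 0
Initialize: lst = [3, 3, 3, 1, 8, 10, 10]
Entering loop: for x in lst:

After execution: total = 38
38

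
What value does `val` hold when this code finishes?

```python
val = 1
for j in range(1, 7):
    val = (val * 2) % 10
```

Let's trace through this code step by step.

Initialize: val = 1
Entering loop: for j in range(1, 7):

After execution: val = 4
4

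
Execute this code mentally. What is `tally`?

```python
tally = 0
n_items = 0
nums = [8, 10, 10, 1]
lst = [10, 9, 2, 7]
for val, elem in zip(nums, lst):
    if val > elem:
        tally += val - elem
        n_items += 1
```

Let's trace through this code step by step.

Initialize: tally = 0
Initialize: n_items = 0
Initialize: nums = [8, 10, 10, 1]
Initialize: lst = [10, 9, 2, 7]
Entering loop: for val, elem in zip(nums, lst):

After execution: tally = 9
9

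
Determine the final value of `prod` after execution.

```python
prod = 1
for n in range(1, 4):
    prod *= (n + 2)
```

Let's trace through this code step by step.

Initialize: prod = 1
Entering loop: for n in range(1, 4):

After execution: prod = 60
60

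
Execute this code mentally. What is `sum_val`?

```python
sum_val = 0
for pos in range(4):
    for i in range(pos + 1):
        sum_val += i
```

Let's trace through this code step by step.

Initialize: sum_val = 0
Entering loop: for pos in range(4):

After execution: sum_val = 10
10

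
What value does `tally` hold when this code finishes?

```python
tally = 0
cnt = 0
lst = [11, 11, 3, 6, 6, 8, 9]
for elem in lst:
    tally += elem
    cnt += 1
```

Let's trace through this code step by step.

Initialize: tally = 0
Initialize: cnt = 0
Initialize: lst = [11, 11, 3, 6, 6, 8, 9]
Entering loop: for elem in lst:

After execution: tally = 54
54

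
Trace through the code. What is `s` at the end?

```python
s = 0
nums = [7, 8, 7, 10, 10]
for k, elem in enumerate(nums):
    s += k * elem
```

Let's trace through this code step by step.

Initialize: s = 0
Initialize: nums = [7, 8, 7, 10, 10]
Entering loop: for k, elem in enumerate(nums):

After execution: s = 92
92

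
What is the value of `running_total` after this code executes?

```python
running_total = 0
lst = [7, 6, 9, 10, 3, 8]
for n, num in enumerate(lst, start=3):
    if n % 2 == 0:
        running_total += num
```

Let's trace through this code step by step.

Initialize: running_total = 0
Initialize: lst = [7, 6, 9, 10, 3, 8]
Entering loop: for n, num in enumerate(lst, start=3):

After execution: running_total = 24
24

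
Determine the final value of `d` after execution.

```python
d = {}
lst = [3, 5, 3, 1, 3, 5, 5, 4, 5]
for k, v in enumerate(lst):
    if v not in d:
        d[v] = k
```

Let's trace through this code step by step.

Initialize: d = {}
Initialize: lst = [3, 5, 3, 1, 3, 5, 5, 4, 5]
Entering loop: for k, v in enumerate(lst):

After execution: d = {3: 0, 5: 1, 1: 3, 4: 7}
{3: 0, 5: 1, 1: 3, 4: 7}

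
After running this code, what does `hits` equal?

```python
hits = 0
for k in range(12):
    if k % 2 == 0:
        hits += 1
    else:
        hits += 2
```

Let's trace through this code step by step.

Initialize: hits = 0
Entering loop: for k in range(12):

After execution: hits = 18
18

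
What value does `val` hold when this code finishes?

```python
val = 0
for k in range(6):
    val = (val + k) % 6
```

Let's trace through this code step by step.

Initialize: val = 0
Entering loop: for k in range(6):

After execution: val = 3
3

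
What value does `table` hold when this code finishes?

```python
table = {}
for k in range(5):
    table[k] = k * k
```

Let's trace through this code step by step.

Initialize: table = {}
Entering loop: for k in range(5):

After execution: table = {0: 0, 1: 1, 2: 4, 3: 9, 4: 16}
{0: 0, 1: 1, 2: 4, 3: 9, 4: 16}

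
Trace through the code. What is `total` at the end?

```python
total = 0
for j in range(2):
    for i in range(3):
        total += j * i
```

Let's trace through this code step by step.

Initialize: total = 0
Entering loop: for j in range(2):

After execution: total = 3
3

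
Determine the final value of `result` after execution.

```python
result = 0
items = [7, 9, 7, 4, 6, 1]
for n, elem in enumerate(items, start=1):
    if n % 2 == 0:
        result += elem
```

Let's trace through this code step by step.

Initialize: result = 0
Initialize: items = [7, 9, 7, 4, 6, 1]
Entering loop: for n, elem in enumerate(items, start=1):

After execution: result = 14
14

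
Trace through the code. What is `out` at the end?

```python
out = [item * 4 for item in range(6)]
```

Let's trace through this code step by step.

Initialize: out = [item * 4 for item in range(6)]

After execution: out = [0, 4, 8, 12, 16, 20]
[0, 4, 8, 12, 16, 20]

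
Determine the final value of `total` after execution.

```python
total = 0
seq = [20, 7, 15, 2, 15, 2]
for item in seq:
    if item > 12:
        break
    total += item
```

Let's trace through this code step by step.

Initialize: total = 0
Initialize: seq = [20, 7, 15, 2, 15, 2]
Entering loop: for item in seq:

After execution: total = 0
0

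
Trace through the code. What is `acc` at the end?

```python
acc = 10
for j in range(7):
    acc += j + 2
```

Let's trace through this code step by step.

Initialize: acc = 10
Entering loop: for j in range(7):

After execution: acc = 45
45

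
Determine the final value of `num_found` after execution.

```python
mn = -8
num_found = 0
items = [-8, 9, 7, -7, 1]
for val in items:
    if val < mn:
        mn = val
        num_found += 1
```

Let's trace through this code step by step.

Initialize: mn = -8
Initialize: num_found = 0
Initialize: items = [-8, 9, 7, -7, 1]
Entering loop: for val in items:

After execution: num_found = 0
0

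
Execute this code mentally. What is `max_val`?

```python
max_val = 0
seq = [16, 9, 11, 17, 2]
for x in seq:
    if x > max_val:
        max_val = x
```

Let's trace through this code step by step.

Initialize: max_val = 0
Initialize: seq = [16, 9, 11, 17, 2]
Entering loop: for x in seq:

After execution: max_val = 17
17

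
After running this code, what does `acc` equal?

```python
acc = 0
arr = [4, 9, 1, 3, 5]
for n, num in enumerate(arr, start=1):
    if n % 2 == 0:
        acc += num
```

Let's trace through this code step by step.

Initialize: acc = 0
Initialize: arr = [4, 9, 1, 3, 5]
Entering loop: for n, num in enumerate(arr, start=1):

After execution: acc = 12
12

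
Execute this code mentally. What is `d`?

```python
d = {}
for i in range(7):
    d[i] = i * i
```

Let's trace through this code step by step.

Initialize: d = {}
Entering loop: for i in range(7):

After execution: d = {0: 0, 1: 1, 2: 4, 3: 9, 4: 16, 5: 25, 6: 36}
{0: 0, 1: 1, 2: 4, 3: 9, 4: 16, 5: 25, 6: 36}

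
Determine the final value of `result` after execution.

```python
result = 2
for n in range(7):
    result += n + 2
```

Let's trace through this code step by step.

Initialize: result = 2
Entering loop: for n in range(7):

After execution: result = 37
37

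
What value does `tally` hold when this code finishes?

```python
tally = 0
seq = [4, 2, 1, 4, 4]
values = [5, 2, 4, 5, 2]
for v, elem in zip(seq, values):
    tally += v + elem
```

Let's trace through this code step by step.

Initialize: tally = 0
Initialize: seq = [4, 2, 1, 4, 4]
Initialize: values = [5, 2, 4, 5, 2]
Entering loop: for v, elem in zip(seq, values):

After execution: tally = 33
33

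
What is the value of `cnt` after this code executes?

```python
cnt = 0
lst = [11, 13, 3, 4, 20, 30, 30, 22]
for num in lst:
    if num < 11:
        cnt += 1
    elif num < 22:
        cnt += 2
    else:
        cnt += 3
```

Let's trace through this code step by step.

Initialize: cnt = 0
Initialize: lst = [11, 13, 3, 4, 20, 30, 30, 22]
Entering loop: for num in lst:

After execution: cnt = 17
17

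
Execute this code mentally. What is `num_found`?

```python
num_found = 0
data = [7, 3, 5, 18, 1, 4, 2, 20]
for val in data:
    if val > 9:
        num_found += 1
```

Let's trace through this code step by step.

Initialize: num_found = 0
Initialize: data = [7, 3, 5, 18, 1, 4, 2, 20]
Entering loop: for val in data:

After execution: num_found = 2
2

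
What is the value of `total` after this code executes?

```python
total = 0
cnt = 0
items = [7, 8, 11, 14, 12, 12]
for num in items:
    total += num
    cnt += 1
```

Let's trace through this code step by step.

Initialize: total = 0
Initialize: cnt = 0
Initialize: items = [7, 8, 11, 14, 12, 12]
Entering loop: for num in items:

After execution: total = 64
64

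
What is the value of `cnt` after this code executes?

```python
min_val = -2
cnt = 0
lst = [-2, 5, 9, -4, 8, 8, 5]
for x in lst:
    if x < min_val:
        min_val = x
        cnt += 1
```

Let's trace through this code step by step.

Initialize: min_val = -2
Initialize: cnt = 0
Initialize: lst = [-2, 5, 9, -4, 8, 8, 5]
Entering loop: for x in lst:

After execution: cnt = 1
1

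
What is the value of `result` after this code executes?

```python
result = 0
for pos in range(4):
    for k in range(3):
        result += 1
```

Let's trace through this code step by step.

Initialize: result = 0
Entering loop: for pos in range(4):

After execution: result = 12
12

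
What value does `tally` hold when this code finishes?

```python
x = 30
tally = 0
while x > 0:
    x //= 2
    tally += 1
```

Let's trace through this code step by step.

Initialize: x = 30
Initialize: tally = 0
Entering loop: while x > 0:

After execution: tally = 5
5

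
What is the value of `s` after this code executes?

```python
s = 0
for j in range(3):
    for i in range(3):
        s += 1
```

Let's trace through this code step by step.

Initialize: s = 0
Entering loop: for j in range(3):

After execution: s = 9
9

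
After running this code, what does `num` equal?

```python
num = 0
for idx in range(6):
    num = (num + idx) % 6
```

Let's trace through this code step by step.

Initialize: num = 0
Entering loop: for idx in range(6):

After execution: num = 3
3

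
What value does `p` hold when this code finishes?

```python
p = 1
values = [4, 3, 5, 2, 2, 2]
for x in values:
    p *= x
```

Let's trace through this code step by step.

Initialize: p = 1
Initialize: values = [4, 3, 5, 2, 2, 2]
Entering loop: for x in values:

After execution: p = 480
480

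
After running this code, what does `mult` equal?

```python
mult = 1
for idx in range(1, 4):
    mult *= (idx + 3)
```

Let's trace through this code step by step.

Initialize: mult = 1
Entering loop: for idx in range(1, 4):

After execution: mult = 120
120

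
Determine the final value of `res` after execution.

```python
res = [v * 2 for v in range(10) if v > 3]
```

Let's trace through this code step by step.

Initialize: res = [v * 2 for v in range(10) if v > 3]

After execution: res = [8, 10, 12, 14, 16, 18]
[8, 10, 12, 14, 16, 18]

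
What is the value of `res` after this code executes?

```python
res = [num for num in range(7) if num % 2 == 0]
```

Let's trace through this code step by step.

Initialize: res = [num for num in range(7) if num % 2 == 0]

After execution: res = [0, 2, 4, 6]
[0, 2, 4, 6]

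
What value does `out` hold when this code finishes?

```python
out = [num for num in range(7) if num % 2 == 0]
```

Let's trace through this code step by step.

Initialize: out = [num for num in range(7) if num % 2 == 0]

After execution: out = [0, 2, 4, 6]
[0, 2, 4, 6]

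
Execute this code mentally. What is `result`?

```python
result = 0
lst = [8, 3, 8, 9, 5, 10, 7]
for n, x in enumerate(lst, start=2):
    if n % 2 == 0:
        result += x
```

Let's trace through this code step by step.

Initialize: result = 0
Initialize: lst = [8, 3, 8, 9, 5, 10, 7]
Entering loop: for n, x in enumerate(lst, start=2):

After execution: result = 28
28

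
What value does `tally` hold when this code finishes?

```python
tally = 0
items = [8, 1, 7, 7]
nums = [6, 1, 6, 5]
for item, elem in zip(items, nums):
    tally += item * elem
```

Let's trace through this code step by step.

Initialize: tally = 0
Initialize: items = [8, 1, 7, 7]
Initialize: nums = [6, 1, 6, 5]
Entering loop: for item, elem in zip(items, nums):

After execution: tally = 126
126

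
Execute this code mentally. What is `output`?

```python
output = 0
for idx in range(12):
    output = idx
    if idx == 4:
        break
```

Let's trace through this code step by step.

Initialize: output = 0
Entering loop: for idx in range(12):

After execution: output = 4
4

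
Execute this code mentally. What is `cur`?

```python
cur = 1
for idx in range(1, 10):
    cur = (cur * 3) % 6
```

Let's trace through this code step by step.

Initialize: cur = 1
Entering loop: for idx in range(1, 10):

After execution: cur = 3
3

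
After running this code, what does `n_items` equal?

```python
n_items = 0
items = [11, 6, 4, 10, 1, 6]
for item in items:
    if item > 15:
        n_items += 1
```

Let's trace through this code step by step.

Initialize: n_items = 0
Initialize: items = [11, 6, 4, 10, 1, 6]
Entering loop: for item in items:

After execution: n_items = 0
0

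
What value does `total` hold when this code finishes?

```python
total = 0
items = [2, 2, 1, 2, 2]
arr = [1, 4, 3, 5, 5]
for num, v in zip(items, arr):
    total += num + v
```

Let's trace through this code step by step.

Initialize: total = 0
Initialize: items = [2, 2, 1, 2, 2]
Initialize: arr = [1, 4, 3, 5, 5]
Entering loop: for num, v in zip(items, arr):

After execution: total = 27
27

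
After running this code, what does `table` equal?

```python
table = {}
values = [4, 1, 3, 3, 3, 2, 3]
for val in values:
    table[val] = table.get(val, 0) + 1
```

Let's trace through this code step by step.

Initialize: table = {}
Initialize: values = [4, 1, 3, 3, 3, 2, 3]
Entering loop: for val in values:

After execution: table = {4: 1, 1: 1, 3: 4, 2: 1}
{4: 1, 1: 1, 3: 4, 2: 1}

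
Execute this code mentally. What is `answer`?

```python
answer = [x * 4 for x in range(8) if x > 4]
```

Let's trace through this code step by step.

Initialize: answer = [x * 4 for x in range(8) if x > 4]

After execution: answer = [20, 24, 28]
[20, 24, 28]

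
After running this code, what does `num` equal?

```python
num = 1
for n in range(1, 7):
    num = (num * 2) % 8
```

Let's trace through this code step by step.

Initialize: num = 1
Entering loop: for n in range(1, 7):

After execution: num = 0
0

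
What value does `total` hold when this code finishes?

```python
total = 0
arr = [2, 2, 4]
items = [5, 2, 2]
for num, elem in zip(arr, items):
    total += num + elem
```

Let's trace through this code step by step.

Initialize: total = 0
Initialize: arr = [2, 2, 4]
Initialize: items = [5, 2, 2]
Entering loop: for num, elem in zip(arr, items):

After execution: total = 17
17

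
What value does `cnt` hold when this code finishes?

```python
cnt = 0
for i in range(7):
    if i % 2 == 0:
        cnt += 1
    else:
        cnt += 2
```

Let's trace through this code step by step.

Initialize: cnt = 0
Entering loop: for i in range(7):

After execution: cnt = 10
10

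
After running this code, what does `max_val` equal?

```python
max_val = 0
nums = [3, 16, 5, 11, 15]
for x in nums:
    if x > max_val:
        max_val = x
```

Let's trace through this code step by step.

Initialize: max_val = 0
Initialize: nums = [3, 16, 5, 11, 15]
Entering loop: for x in nums:

After execution: max_val = 16
16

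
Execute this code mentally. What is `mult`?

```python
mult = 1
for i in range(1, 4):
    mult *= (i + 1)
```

Let's trace through this code step by step.

Initialize: mult = 1
Entering loop: for i in range(1, 4):

After execution: mult = 24
24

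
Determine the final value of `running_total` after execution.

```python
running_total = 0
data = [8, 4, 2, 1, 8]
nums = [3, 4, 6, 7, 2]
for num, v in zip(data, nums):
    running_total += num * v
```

Let's trace through this code step by step.

Initialize: running_total = 0
Initialize: data = [8, 4, 2, 1, 8]
Initialize: nums = [3, 4, 6, 7, 2]
Entering loop: for num, v in zip(data, nums):

After execution: running_total = 75
75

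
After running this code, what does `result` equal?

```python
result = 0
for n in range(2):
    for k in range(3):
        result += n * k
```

Let's trace through this code step by step.

Initialize: result = 0
Entering loop: for n in range(2):

After execution: result = 3
3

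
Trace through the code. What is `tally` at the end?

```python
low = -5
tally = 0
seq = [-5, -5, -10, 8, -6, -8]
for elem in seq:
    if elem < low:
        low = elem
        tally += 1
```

Let's trace through this code step by step.

Initialize: low = -5
Initialize: tally = 0
Initialize: seq = [-5, -5, -10, 8, -6, -8]
Entering loop: for elem in seq:

After execution: tally = 1
1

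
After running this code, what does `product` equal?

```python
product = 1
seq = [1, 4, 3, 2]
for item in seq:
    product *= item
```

Let's trace through this code step by step.

Initialize: product = 1
Initialize: seq = [1, 4, 3, 2]
Entering loop: for item in seq:

After execution: product = 24
24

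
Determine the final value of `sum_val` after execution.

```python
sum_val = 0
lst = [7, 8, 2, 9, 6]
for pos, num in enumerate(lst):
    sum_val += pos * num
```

Let's trace through this code step by step.

Initialize: sum_val = 0
Initialize: lst = [7, 8, 2, 9, 6]
Entering loop: for pos, num in enumerate(lst):

After execution: sum_val = 63
63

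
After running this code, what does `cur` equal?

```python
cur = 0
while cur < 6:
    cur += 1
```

Let's trace through this code step by step.

Initialize: cur = 0
Entering loop: while cur < 6:

After execution: cur = 6
6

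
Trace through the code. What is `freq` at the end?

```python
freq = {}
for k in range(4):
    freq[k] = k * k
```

Let's trace through this code step by step.

Initialize: freq = {}
Entering loop: for k in range(4):

After execution: freq = {0: 0, 1: 1, 2: 4, 3: 9}
{0: 0, 1: 1, 2: 4, 3: 9}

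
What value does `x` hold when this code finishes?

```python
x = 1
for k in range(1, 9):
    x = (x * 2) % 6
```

Let's trace through this code step by step.

Initialize: x = 1
Entering loop: for k in range(1, 9):

After execution: x = 4
4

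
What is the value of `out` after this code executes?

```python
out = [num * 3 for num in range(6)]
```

Let's trace through this code step by step.

Initialize: out = [num * 3 for num in range(6)]

After execution: out = [0, 3, 6, 9, 12, 15]
[0, 3, 6, 9, 12, 15]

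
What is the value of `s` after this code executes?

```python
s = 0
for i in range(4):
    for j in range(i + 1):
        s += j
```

Let's trace through this code step by step.

Initialize: s = 0
Entering loop: for i in range(4):

After execution: s = 10
10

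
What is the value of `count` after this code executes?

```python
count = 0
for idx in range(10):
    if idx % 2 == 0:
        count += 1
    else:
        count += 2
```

Let's trace through this code step by step.

Initialize: count = 0
Entering loop: for idx in range(10):

After execution: count = 15
15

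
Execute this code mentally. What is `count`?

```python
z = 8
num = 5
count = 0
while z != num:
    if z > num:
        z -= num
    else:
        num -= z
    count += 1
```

Let's trace through this code step by step.

Initialize: z = 8
Initialize: num = 5
Initialize: count = 0
Entering loop: while z != num:

After execution: count = 4
4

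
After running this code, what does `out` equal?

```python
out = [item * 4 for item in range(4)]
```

Let's trace through this code step by step.

Initialize: out = [item * 4 for item in range(4)]

After execution: out = [0, 4, 8, 12]
[0, 4, 8, 12]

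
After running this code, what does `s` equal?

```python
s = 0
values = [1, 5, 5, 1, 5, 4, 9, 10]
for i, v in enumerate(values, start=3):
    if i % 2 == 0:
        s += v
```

Let's trace through this code step by step.

Initialize: s = 0
Initialize: values = [1, 5, 5, 1, 5, 4, 9, 10]
Entering loop: for i, v in enumerate(values, start=3):

After execution: s = 20
20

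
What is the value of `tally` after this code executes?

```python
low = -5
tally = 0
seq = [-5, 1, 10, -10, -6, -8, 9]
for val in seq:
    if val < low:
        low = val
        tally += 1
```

Let's trace through this code step by step.

Initialize: low = -5
Initialize: tally = 0
Initialize: seq = [-5, 1, 10, -10, -6, -8, 9]
Entering loop: for val in seq:

After execution: tally = 1
1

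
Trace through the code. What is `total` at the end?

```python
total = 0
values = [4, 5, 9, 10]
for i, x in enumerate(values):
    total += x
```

Let's trace through this code step by step.

Initialize: total = 0
Initialize: values = [4, 5, 9, 10]
Entering loop: for i, x in enumerate(values):

After execution: total = 28
28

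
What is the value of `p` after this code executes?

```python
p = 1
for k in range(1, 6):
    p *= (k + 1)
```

Let's trace through this code step by step.

Initialize: p = 1
Entering loop: for k in range(1, 6):

After execution: p = 720
720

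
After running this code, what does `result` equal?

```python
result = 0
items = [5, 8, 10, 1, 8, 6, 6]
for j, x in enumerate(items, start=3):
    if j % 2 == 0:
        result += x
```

Let's trace through this code step by step.

Initialize: result = 0
Initialize: items = [5, 8, 10, 1, 8, 6, 6]
Entering loop: for j, x in enumerate(items, start=3):

After execution: result = 15
15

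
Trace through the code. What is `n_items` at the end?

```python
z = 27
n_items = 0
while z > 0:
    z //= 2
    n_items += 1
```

Let's trace through this code step by step.

Initialize: z = 27
Initialize: n_items = 0
Entering loop: while z > 0:

After execution: n_items = 5
5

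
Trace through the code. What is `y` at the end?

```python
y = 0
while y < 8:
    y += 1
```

Let's trace through this code step by step.

Initialize: y = 0
Entering loop: while y < 8:

After execution: y = 8
8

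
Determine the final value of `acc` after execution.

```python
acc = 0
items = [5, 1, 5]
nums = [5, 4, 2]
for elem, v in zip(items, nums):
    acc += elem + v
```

Let's trace through this code step by step.

Initialize: acc = 0
Initialize: items = [5, 1, 5]
Initialize: nums = [5, 4, 2]
Entering loop: for elem, v in zip(items, nums):

After execution: acc = 22
22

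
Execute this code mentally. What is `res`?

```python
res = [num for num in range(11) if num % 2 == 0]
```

Let's trace through this code step by step.

Initialize: res = [num for num in range(11) if num % 2 == 0]

After execution: res = [0, 2, 4, 6, 8, 10]
[0, 2, 4, 6, 8, 10]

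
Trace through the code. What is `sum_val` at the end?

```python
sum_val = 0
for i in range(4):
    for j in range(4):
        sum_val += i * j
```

Let's trace through this code step by step.

Initialize: sum_val = 0
Entering loop: for i in range(4):

After execution: sum_val = 36
36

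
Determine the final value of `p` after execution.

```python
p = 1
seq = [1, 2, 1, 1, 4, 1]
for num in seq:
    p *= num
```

Let's trace through this code step by step.

Initialize: p = 1
Initialize: seq = [1, 2, 1, 1, 4, 1]
Entering loop: for num in seq:

After execution: p = 8
8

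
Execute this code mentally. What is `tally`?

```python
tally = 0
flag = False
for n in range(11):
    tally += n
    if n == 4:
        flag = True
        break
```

Let's trace through this code step by step.

Initialize: tally = 0
Initialize: flag = False
Entering loop: for n in range(11):

After execution: tally = 10
10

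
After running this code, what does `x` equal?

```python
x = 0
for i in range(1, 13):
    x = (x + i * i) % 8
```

Let's trace through this code step by step.

Initialize: x = 0
Entering loop: for i in range(1, 13):

After execution: x = 2
2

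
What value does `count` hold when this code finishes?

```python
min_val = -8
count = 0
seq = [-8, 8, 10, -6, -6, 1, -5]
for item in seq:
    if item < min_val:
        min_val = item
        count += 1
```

Let's trace through this code step by step.

Initialize: min_val = -8
Initialize: count = 0
Initialize: seq = [-8, 8, 10, -6, -6, 1, -5]
Entering loop: for item in seq:

After execution: count = 0
0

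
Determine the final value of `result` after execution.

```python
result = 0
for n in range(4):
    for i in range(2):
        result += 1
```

Let's trace through this code step by step.

Initialize: result = 0
Entering loop: for n in range(4):

After execution: result = 8
8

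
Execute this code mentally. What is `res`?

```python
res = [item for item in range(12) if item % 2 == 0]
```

Let's trace through this code step by step.

Initialize: res = [item for item in range(12) if item % 2 == 0]

After execution: res = [0, 2, 4, 6, 8, 10]
[0, 2, 4, 6, 8, 10]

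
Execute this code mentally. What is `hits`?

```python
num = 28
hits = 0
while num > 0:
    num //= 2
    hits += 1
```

Let's trace through this code step by step.

Initialize: num = 28
Initialize: hits = 0
Entering loop: while num > 0:

After execution: hits = 5
5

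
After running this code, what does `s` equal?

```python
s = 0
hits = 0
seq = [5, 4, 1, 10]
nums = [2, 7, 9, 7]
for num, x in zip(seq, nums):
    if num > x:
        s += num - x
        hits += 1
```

Let's trace through this code step by step.

Initialize: s = 0
Initialize: hits = 0
Initialize: seq = [5, 4, 1, 10]
Initialize: nums = [2, 7, 9, 7]
Entering loop: for num, x in zip(seq, nums):

After execution: s = 6
6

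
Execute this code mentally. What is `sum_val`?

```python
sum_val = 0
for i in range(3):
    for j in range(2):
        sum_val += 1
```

Let's trace through this code step by step.

Initialize: sum_val = 0
Entering loop: for i in range(3):

After execution: sum_val = 6
6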